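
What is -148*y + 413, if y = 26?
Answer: -3435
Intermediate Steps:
-148*y + 413 = -148*26 + 413 = -3848 + 413 = -3435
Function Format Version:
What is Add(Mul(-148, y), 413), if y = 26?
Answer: -3435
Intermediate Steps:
Add(Mul(-148, y), 413) = Add(Mul(-148, 26), 413) = Add(-3848, 413) = -3435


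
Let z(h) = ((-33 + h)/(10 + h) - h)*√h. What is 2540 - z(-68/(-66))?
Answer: 2540 + 47191*√1122/396396 ≈ 2544.0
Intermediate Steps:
z(h) = √h*(-h + (-33 + h)/(10 + h)) (z(h) = ((-33 + h)/(10 + h) - h)*√h = (-h + (-33 + h)/(10 + h))*√h = √h*(-h + (-33 + h)/(10 + h)))
2540 - z(-68/(-66)) = 2540 - √(-68/(-66))*(-33 - (-68/(-66))² - (-612)/(-66))/(10 - 68/(-66)) = 2540 - √(-68*(-1/66))*(-33 - (-68*(-1/66))² - (-612)*(-1)/66)/(10 - 68*(-1/66)) = 2540 - √(34/33)*(-33 - (34/33)² - 9*34/33)/(10 + 34/33) = 2540 - √1122/33*(-33 - 1*1156/1089 - 102/11)/364/33 = 2540 - √1122/33*33*(-33 - 1156/1089 - 102/11)/364 = 2540 - √1122/33*33*(-47191)/(364*1089) = 2540 - (-47191)*√1122/396396 = 2540 + 47191*√1122/396396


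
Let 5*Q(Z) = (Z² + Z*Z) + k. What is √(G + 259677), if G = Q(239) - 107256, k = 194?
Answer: √4382705/5 ≈ 418.70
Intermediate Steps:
Q(Z) = 194/5 + 2*Z²/5 (Q(Z) = ((Z² + Z*Z) + 194)/5 = ((Z² + Z²) + 194)/5 = (2*Z² + 194)/5 = (194 + 2*Z²)/5 = 194/5 + 2*Z²/5)
G = -421844/5 (G = (194/5 + (⅖)*239²) - 107256 = (194/5 + (⅖)*57121) - 107256 = (194/5 + 114242/5) - 107256 = 114436/5 - 107256 = -421844/5 ≈ -84369.)
√(G + 259677) = √(-421844/5 + 259677) = √(876541/5) = √4382705/5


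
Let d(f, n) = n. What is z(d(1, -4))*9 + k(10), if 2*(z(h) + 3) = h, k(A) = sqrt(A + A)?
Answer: -45 + 2*sqrt(5) ≈ -40.528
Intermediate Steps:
k(A) = sqrt(2)*sqrt(A) (k(A) = sqrt(2*A) = sqrt(2)*sqrt(A))
z(h) = -3 + h/2
z(d(1, -4))*9 + k(10) = (-3 + (1/2)*(-4))*9 + sqrt(2)*sqrt(10) = (-3 - 2)*9 + 2*sqrt(5) = -5*9 + 2*sqrt(5) = -45 + 2*sqrt(5)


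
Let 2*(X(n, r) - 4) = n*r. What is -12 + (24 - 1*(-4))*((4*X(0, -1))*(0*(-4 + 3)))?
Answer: -12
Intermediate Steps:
X(n, r) = 4 + n*r/2 (X(n, r) = 4 + (n*r)/2 = 4 + n*r/2)
-12 + (24 - 1*(-4))*((4*X(0, -1))*(0*(-4 + 3))) = -12 + (24 - 1*(-4))*((4*(4 + (½)*0*(-1)))*(0*(-4 + 3))) = -12 + (24 + 4)*((4*(4 + 0))*(0*(-1))) = -12 + 28*((4*4)*0) = -12 + 28*(16*0) = -12 + 28*0 = -12 + 0 = -12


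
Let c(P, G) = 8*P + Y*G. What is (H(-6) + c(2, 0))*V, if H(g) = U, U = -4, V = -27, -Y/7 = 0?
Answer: -324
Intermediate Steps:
Y = 0 (Y = -7*0 = 0)
c(P, G) = 8*P (c(P, G) = 8*P + 0*G = 8*P + 0 = 8*P)
H(g) = -4
(H(-6) + c(2, 0))*V = (-4 + 8*2)*(-27) = (-4 + 16)*(-27) = 12*(-27) = -324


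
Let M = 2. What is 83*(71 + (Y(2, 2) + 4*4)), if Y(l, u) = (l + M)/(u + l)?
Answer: 7304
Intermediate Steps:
Y(l, u) = (2 + l)/(l + u) (Y(l, u) = (l + 2)/(u + l) = (2 + l)/(l + u))
83*(71 + (Y(2, 2) + 4*4)) = 83*(71 + ((2 + 2)/(2 + 2) + 4*4)) = 83*(71 + (4/4 + 16)) = 83*(71 + ((¼)*4 + 16)) = 83*(71 + (1 + 16)) = 83*(71 + 17) = 83*88 = 7304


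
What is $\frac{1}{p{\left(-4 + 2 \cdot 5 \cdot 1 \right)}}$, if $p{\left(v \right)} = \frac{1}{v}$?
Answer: $6$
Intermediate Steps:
$\frac{1}{p{\left(-4 + 2 \cdot 5 \cdot 1 \right)}} = \frac{1}{\frac{1}{-4 + 2 \cdot 5 \cdot 1}} = \frac{1}{\frac{1}{-4 + 2 \cdot 5}} = \frac{1}{\frac{1}{-4 + 10}} = \frac{1}{\frac{1}{6}} = 6$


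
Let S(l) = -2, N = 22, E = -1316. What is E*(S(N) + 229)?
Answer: -298732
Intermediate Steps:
E*(S(N) + 229) = -1316*(-2 + 229) = -1316*227 = -298732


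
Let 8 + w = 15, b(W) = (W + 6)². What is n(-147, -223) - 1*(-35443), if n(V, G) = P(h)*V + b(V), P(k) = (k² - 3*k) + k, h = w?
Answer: 50179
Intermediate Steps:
b(W) = (6 + W)²
w = 7 (w = -8 + 15 = 7)
h = 7
P(k) = k² - 2*k
n(V, G) = (6 + V)² + 35*V (n(V, G) = (7*(-2 + 7))*V + (6 + V)² = (7*5)*V + (6 + V)² = 35*V + (6 + V)² = (6 + V)² + 35*V)
n(-147, -223) - 1*(-35443) = ((6 - 147)² + 35*(-147)) - 1*(-35443) = ((-141)² - 5145) + 35443 = (19881 - 5145) + 35443 = 14736 + 35443 = 50179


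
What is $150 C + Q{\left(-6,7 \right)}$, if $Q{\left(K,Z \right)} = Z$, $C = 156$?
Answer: $23407$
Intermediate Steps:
$150 C + Q{\left(-6,7 \right)} = 150 \cdot 156 + 7 = 23400 + 7 = 23407$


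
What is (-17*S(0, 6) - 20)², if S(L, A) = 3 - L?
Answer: 5041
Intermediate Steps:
(-17*S(0, 6) - 20)² = (-17*(3 - 1*0) - 20)² = (-17*(3 + 0) - 20)² = (-17*3 - 20)² = (-51 - 20)² = (-71)² = 5041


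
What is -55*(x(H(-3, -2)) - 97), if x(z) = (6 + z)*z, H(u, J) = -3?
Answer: 5830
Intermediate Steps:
x(z) = z*(6 + z)
-55*(x(H(-3, -2)) - 97) = -55*(-3*(6 - 3) - 97) = -55*(-3*3 - 97) = -55*(-9 - 97) = -55*(-106) = 5830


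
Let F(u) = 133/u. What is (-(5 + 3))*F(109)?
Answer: -1064/109 ≈ -9.7615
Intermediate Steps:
(-(5 + 3))*F(109) = (-(5 + 3))*(133/109) = (-1*8)*(133*(1/109)) = -8*133/109 = -1064/109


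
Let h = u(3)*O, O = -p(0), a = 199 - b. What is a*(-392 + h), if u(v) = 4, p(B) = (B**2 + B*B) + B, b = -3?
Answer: -79184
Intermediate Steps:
p(B) = B + 2*B**2 (p(B) = (B**2 + B**2) + B = 2*B**2 + B = B + 2*B**2)
a = 202 (a = 199 - 1*(-3) = 199 + 3 = 202)
O = 0 (O = -0*(1 + 2*0) = -0*(1 + 0) = -0 = -1*0 = 0)
h = 0 (h = 4*0 = 0)
a*(-392 + h) = 202*(-392 + 0) = 202*(-392) = -79184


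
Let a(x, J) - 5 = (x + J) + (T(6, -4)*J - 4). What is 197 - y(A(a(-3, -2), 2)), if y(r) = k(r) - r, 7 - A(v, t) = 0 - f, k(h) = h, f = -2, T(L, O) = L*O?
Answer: 197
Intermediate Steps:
a(x, J) = 1 + x - 23*J (a(x, J) = 5 + ((x + J) + ((6*(-4))*J - 4)) = 5 + ((J + x) + (-24*J - 4)) = 5 + ((J + x) + (-4 - 24*J)) = 5 + (-4 + x - 23*J) = 1 + x - 23*J)
A(v, t) = 5 (A(v, t) = 7 - (0 - 1*(-2)) = 7 - (0 + 2) = 7 - 1*2 = 7 - 2 = 5)
y(r) = 0 (y(r) = r - r = 0)
197 - y(A(a(-3, -2), 2)) = 197 - 1*0 = 197 + 0 = 197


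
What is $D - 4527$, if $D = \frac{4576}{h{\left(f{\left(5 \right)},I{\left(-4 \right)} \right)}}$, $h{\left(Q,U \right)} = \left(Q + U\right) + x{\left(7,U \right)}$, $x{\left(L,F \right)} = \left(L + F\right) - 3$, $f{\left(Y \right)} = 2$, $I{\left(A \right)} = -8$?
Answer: $- \frac{24923}{5} \approx -4984.6$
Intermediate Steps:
$x{\left(L,F \right)} = -3 + F + L$ ($x{\left(L,F \right)} = \left(F + L\right) - 3 = -3 + F + L$)
$h{\left(Q,U \right)} = 4 + Q + 2 U$ ($h{\left(Q,U \right)} = \left(Q + U\right) + \left(-3 + U + 7\right) = \left(Q + U\right) + \left(4 + U\right) = 4 + Q + 2 U$)
$D = - \frac{2288}{5}$ ($D = \frac{4576}{4 + 2 + 2 \left(-8\right)} = \frac{4576}{4 + 2 - 16} = \frac{4576}{-10} = 4576 \left(- \frac{1}{10}\right) = - \frac{2288}{5} \approx -457.6$)
$D - 4527 = - \frac{2288}{5} - 4527 = - \frac{24923}{5}$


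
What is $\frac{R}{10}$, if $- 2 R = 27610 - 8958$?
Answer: $- \frac{4663}{5} \approx -932.6$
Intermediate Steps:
$R = -9326$ ($R = - \frac{27610 - 8958}{2} = \left(- \frac{1}{2}\right) 18652 = -9326$)
$\frac{R}{10} = - \frac{9326}{10} = \left(-9326\right) \frac{1}{10} = - \frac{4663}{5}$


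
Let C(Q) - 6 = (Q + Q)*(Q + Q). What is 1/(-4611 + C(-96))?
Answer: 1/32259 ≈ 3.0999e-5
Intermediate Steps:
C(Q) = 6 + 4*Q**2 (C(Q) = 6 + (Q + Q)*(Q + Q) = 6 + (2*Q)*(2*Q) = 6 + 4*Q**2)
1/(-4611 + C(-96)) = 1/(-4611 + (6 + 4*(-96)**2)) = 1/(-4611 + (6 + 4*9216)) = 1/(-4611 + (6 + 36864)) = 1/(-4611 + 36870) = 1/32259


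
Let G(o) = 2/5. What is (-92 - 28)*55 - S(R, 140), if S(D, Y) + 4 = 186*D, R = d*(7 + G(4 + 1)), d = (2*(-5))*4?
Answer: 48460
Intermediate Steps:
d = -40 (d = -10*4 = -40)
G(o) = 2/5 (G(o) = 2*(1/5) = 2/5)
R = -296 (R = -40*(7 + 2/5) = -40*37/5 = -296)
S(D, Y) = -4 + 186*D
(-92 - 28)*55 - S(R, 140) = (-92 - 28)*55 - (-4 + 186*(-296)) = -120*55 - (-4 - 55056) = -6600 - 1*(-55060) = -6600 + 55060 = 48460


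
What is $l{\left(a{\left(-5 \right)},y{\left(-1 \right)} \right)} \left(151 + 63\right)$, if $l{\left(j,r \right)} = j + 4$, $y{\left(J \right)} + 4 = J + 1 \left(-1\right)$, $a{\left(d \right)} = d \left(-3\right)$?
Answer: $4066$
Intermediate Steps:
$a{\left(d \right)} = - 3 d$
$y{\left(J \right)} = -5 + J$ ($y{\left(J \right)} = -4 + \left(J + 1 \left(-1\right)\right) = -4 + \left(J - 1\right) = -4 + \left(-1 + J\right) = -5 + J$)
$l{\left(j,r \right)} = 4 + j$
$l{\left(a{\left(-5 \right)},y{\left(-1 \right)} \right)} \left(151 + 63\right) = \left(4 - -15\right) \left(151 + 63\right) = \left(4 + 15\right) 214 = 19 \cdot 214 = 4066$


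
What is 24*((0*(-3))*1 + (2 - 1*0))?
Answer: 48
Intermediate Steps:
24*((0*(-3))*1 + (2 - 1*0)) = 24*(0*1 + (2 + 0)) = 24*(0 + 2) = 24*2 = 48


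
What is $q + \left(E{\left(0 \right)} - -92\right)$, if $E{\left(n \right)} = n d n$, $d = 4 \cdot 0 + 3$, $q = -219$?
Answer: $-127$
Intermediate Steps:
$d = 3$ ($d = 0 + 3 = 3$)
$E{\left(n \right)} = 3 n^{2}$ ($E{\left(n \right)} = n 3 n = 3 n n = 3 n^{2}$)
$q + \left(E{\left(0 \right)} - -92\right) = -219 + \left(3 \cdot 0^{2} - -92\right) = -219 + \left(3 \cdot 0 + 92\right) = -219 + \left(0 + 92\right) = -219 + 92 = -127$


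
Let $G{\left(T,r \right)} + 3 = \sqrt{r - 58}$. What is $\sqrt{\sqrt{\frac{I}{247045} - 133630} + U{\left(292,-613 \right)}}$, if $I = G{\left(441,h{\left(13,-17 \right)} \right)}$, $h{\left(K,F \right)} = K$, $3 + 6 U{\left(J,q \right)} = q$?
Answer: $\frac{\sqrt{-56392858391100 + 2223405 \sqrt{247045} \sqrt{-33012623353 + 3 i \sqrt{5}}}}{741135} \approx 11.769 + 15.53 i$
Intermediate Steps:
$U{\left(J,q \right)} = - \frac{1}{2} + \frac{q}{6}$
$G{\left(T,r \right)} = -3 + \sqrt{-58 + r}$ ($G{\left(T,r \right)} = -3 + \sqrt{r - 58} = -3 + \sqrt{-58 + r}$)
$I = -3 + 3 i \sqrt{5}$ ($I = -3 + \sqrt{-58 + 13} = -3 + \sqrt{-45} = -3 + 3 i \sqrt{5} \approx -3.0 + 6.7082 i$)
$\sqrt{\sqrt{\frac{I}{247045} - 133630} + U{\left(292,-613 \right)}} = \sqrt{\sqrt{\frac{-3 + 3 i \sqrt{5}}{247045} - 133630} + \left(- \frac{1}{2} + \frac{1}{6} \left(-613\right)\right)} = \sqrt{\sqrt{\left(-3 + 3 i \sqrt{5}\right) \frac{1}{247045} - 133630} - \frac{308}{3}} = \sqrt{\sqrt{\left(- \frac{3}{247045} + \frac{3 i \sqrt{5}}{247045}\right) - 133630} - \frac{308}{3}} = \sqrt{\sqrt{- \frac{33012623353}{247045} + \frac{3 i \sqrt{5}}{247045}} - \frac{308}{3}} = \sqrt{- \frac{308}{3} + \sqrt{- \frac{33012623353}{247045} + \frac{3 i \sqrt{5}}{247045}}}$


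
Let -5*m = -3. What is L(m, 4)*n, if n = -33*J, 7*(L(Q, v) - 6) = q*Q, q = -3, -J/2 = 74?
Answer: 981684/35 ≈ 28048.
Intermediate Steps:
J = -148 (J = -2*74 = -148)
m = 3/5 (m = -1/5*(-3) = 3/5 ≈ 0.60000)
L(Q, v) = 6 - 3*Q/7 (L(Q, v) = 6 + (-3*Q)/7 = 6 - 3*Q/7)
n = 4884 (n = -33*(-148) = 4884)
L(m, 4)*n = (6 - 3/7*3/5)*4884 = (6 - 9/35)*4884 = (201/35)*4884 = 981684/35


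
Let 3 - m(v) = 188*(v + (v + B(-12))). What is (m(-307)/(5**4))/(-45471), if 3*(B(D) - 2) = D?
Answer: -115811/28419375 ≈ -0.0040751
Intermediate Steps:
B(D) = 2 + D/3
m(v) = 379 - 376*v (m(v) = 3 - 188*(v + (v + (2 + (1/3)*(-12)))) = 3 - 188*(v + (v + (2 - 4))) = 3 - 188*(v + (v - 2)) = 3 - 188*(v + (-2 + v)) = 3 - 188*(-2 + 2*v) = 3 - (-376 + 376*v) = 3 + (376 - 376*v) = 379 - 376*v)
(m(-307)/(5**4))/(-45471) = ((379 - 376*(-307))/(5**4))/(-45471) = ((379 + 115432)/625)*(-1/45471) = (115811*(1/625))*(-1/45471) = (115811/625)*(-1/45471) = -115811/28419375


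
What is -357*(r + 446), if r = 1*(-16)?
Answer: -153510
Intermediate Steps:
r = -16
-357*(r + 446) = -357*(-16 + 446) = -357*430 = -153510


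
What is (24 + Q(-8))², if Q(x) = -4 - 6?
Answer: 196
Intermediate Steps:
Q(x) = -10
(24 + Q(-8))² = (24 - 10)² = 14² = 196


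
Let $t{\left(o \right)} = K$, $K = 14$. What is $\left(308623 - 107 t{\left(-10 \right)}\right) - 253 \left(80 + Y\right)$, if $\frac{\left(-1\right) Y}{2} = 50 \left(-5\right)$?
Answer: $160385$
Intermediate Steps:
$Y = 500$ ($Y = - 2 \cdot 50 \left(-5\right) = \left(-2\right) \left(-250\right) = 500$)
$t{\left(o \right)} = 14$
$\left(308623 - 107 t{\left(-10 \right)}\right) - 253 \left(80 + Y\right) = \left(308623 - 1498\right) - 253 \left(80 + 500\right) = \left(308623 - 1498\right) - 146740 = 307125 - 146740 = 160385$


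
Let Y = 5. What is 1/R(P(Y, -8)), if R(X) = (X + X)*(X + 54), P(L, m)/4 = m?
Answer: -1/1408 ≈ -0.00071023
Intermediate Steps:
P(L, m) = 4*m
R(X) = 2*X*(54 + X) (R(X) = (2*X)*(54 + X) = 2*X*(54 + X))
1/R(P(Y, -8)) = 1/(2*(4*(-8))*(54 + 4*(-8))) = 1/(2*(-32)*(54 - 32)) = 1/(2*(-32)*22) = 1/(-1408) = -1/1408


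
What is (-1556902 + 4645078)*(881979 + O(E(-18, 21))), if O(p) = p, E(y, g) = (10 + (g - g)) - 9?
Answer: 2723709468480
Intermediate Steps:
E(y, g) = 1 (E(y, g) = (10 + 0) - 9 = 10 - 9 = 1)
(-1556902 + 4645078)*(881979 + O(E(-18, 21))) = (-1556902 + 4645078)*(881979 + 1) = 3088176*881980 = 2723709468480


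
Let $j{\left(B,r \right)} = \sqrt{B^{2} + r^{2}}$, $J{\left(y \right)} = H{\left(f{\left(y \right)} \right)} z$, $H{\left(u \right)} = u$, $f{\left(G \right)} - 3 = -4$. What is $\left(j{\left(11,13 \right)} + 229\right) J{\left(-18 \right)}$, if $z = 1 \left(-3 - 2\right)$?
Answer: $1145 + 5 \sqrt{290} \approx 1230.1$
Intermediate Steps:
$f{\left(G \right)} = -1$ ($f{\left(G \right)} = 3 - 4 = -1$)
$z = -5$ ($z = 1 \left(-3 - 2\right) = 1 \left(-5\right) = -5$)
$J{\left(y \right)} = 5$ ($J{\left(y \right)} = \left(-1\right) \left(-5\right) = 5$)
$\left(j{\left(11,13 \right)} + 229\right) J{\left(-18 \right)} = \left(\sqrt{11^{2} + 13^{2}} + 229\right) 5 = \left(\sqrt{121 + 169} + 229\right) 5 = \left(\sqrt{290} + 229\right) 5 = \left(229 + \sqrt{290}\right) 5 = 1145 + 5 \sqrt{290}$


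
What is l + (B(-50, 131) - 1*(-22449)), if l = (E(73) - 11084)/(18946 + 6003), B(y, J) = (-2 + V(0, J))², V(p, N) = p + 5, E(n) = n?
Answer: 560293631/24949 ≈ 22458.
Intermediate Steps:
V(p, N) = 5 + p
B(y, J) = 9 (B(y, J) = (-2 + (5 + 0))² = (-2 + 5)² = 3² = 9)
l = -11011/24949 (l = (73 - 11084)/(18946 + 6003) = -11011/24949 ≈ -0.44134)
l + (B(-50, 131) - 1*(-22449)) = -11011/24949 + (9 - 1*(-22449)) = -11011/24949 + (9 + 22449) = -11011/24949 + 22458 = 560293631/24949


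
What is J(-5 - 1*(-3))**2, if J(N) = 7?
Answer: 49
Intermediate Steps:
J(-5 - 1*(-3))**2 = 7**2 = 49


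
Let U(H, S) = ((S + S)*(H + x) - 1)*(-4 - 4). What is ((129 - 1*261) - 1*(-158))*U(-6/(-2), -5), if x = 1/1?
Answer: 8528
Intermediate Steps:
x = 1
U(H, S) = 8 - 16*S*(1 + H) (U(H, S) = ((S + S)*(H + 1) - 1)*(-4 - 4) = ((2*S)*(1 + H) - 1)*(-8) = (2*S*(1 + H) - 1)*(-8) = (-1 + 2*S*(1 + H))*(-8) = 8 - 16*S*(1 + H))
((129 - 1*261) - 1*(-158))*U(-6/(-2), -5) = ((129 - 1*261) - 1*(-158))*(8 - 16*(-5) - 16*(-6/(-2))*(-5)) = ((129 - 261) + 158)*(8 + 80 - 16*(-6*(-½))*(-5)) = (-132 + 158)*(8 + 80 - 16*3*(-5)) = 26*(8 + 80 + 240) = 26*328 = 8528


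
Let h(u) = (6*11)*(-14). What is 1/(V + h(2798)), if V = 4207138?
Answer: 1/4206214 ≈ 2.3774e-7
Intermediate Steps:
h(u) = -924 (h(u) = 66*(-14) = -924)
1/(V + h(2798)) = 1/(4207138 - 924) = 1/4206214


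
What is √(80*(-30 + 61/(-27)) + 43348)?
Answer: 2*√825537/9 ≈ 201.91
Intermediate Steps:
√(80*(-30 + 61/(-27)) + 43348) = √(80*(-30 + 61*(-1/27)) + 43348) = √(80*(-30 - 61/27) + 43348) = √(80*(-871/27) + 43348) = √(-69680/27 + 43348) = √(1100716/27) = 2*√825537/9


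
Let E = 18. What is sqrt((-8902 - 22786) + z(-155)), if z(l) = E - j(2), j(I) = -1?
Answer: I*sqrt(31669) ≈ 177.96*I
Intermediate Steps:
z(l) = 19 (z(l) = 18 - 1*(-1) = 18 + 1 = 19)
sqrt((-8902 - 22786) + z(-155)) = sqrt((-8902 - 22786) + 19) = sqrt(-31688 + 19) = sqrt(-31669) = I*sqrt(31669)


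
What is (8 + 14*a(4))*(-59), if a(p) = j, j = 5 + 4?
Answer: -7906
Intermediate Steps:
j = 9
a(p) = 9
(8 + 14*a(4))*(-59) = (8 + 14*9)*(-59) = (8 + 126)*(-59) = 134*(-59) = -7906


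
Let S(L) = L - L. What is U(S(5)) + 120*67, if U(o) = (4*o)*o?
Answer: 8040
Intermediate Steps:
S(L) = 0
U(o) = 4*o²
U(S(5)) + 120*67 = 4*0² + 120*67 = 4*0 + 8040 = 0 + 8040 = 8040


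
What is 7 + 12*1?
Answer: 19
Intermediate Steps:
7 + 12*1 = 7 + 12 = 19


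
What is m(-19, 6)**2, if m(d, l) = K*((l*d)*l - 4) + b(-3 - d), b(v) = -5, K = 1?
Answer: 480249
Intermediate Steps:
m(d, l) = -9 + d*l**2 (m(d, l) = 1*((l*d)*l - 4) - 5 = 1*((d*l)*l - 4) - 5 = 1*(d*l**2 - 4) - 5 = 1*(-4 + d*l**2) - 5 = (-4 + d*l**2) - 5 = -9 + d*l**2)
m(-19, 6)**2 = (-9 - 19*6**2)**2 = (-9 - 19*36)**2 = (-9 - 684)**2 = (-693)**2 = 480249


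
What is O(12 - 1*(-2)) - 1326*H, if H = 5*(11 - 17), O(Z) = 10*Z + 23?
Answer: 39943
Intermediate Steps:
O(Z) = 23 + 10*Z
H = -30 (H = 5*(-6) = -30)
O(12 - 1*(-2)) - 1326*H = (23 + 10*(12 - 1*(-2))) - 1326*(-30) = (23 + 10*(12 + 2)) + 39780 = (23 + 10*14) + 39780 = (23 + 140) + 39780 = 163 + 39780 = 39943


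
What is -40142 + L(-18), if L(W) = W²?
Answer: -39818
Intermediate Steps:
-40142 + L(-18) = -40142 + (-18)² = -40142 + 324 = -39818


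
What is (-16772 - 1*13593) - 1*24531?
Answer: -54896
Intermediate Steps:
(-16772 - 1*13593) - 1*24531 = (-16772 - 13593) - 24531 = -30365 - 24531 = -54896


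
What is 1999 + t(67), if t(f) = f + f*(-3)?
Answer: 1865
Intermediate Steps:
t(f) = -2*f (t(f) = f - 3*f = -2*f)
1999 + t(67) = 1999 - 2*67 = 1999 - 134 = 1865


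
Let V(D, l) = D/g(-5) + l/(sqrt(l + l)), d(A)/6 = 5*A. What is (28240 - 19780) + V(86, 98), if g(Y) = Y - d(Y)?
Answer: 1227801/145 ≈ 8467.6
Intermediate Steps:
d(A) = 30*A (d(A) = 6*(5*A) = 30*A)
g(Y) = -29*Y (g(Y) = Y - 30*Y = -29*Y)
V(D, l) = D/145 + sqrt(2)*sqrt(l)/2 (V(D, l) = D/((-29*(-5))) + l/(sqrt(l + l)) = D/145 + l/(sqrt(2*l)) = D*(1/145) + l/((sqrt(2)*sqrt(l))) = D/145 + l*(sqrt(2)/(2*sqrt(l))) = D/145 + sqrt(2)*sqrt(l)/2)
(28240 - 19780) + V(86, 98) = (28240 - 19780) + ((1/145)*86 + sqrt(2)*sqrt(98)/2) = 8460 + (86/145 + sqrt(2)*(7*sqrt(2))/2) = 8460 + (86/145 + 7) = 8460 + 1101/145 = 1227801/145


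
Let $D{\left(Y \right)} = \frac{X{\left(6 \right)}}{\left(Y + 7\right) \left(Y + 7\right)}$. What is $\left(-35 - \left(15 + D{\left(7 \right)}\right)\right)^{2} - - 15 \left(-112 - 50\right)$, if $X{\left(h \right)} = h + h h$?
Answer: $\frac{17929}{196} \approx 91.474$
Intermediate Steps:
$X{\left(h \right)} = h + h^{2}$
$D{\left(Y \right)} = \frac{42}{\left(7 + Y\right)^{2}}$ ($D{\left(Y \right)} = \frac{6 \left(1 + 6\right)}{\left(Y + 7\right) \left(Y + 7\right)} = \frac{6 \cdot 7}{\left(7 + Y\right) \left(7 + Y\right)} = \frac{42}{\left(7 + Y\right)^{2}}$)
$\left(-35 - \left(15 + D{\left(7 \right)}\right)\right)^{2} - - 15 \left(-112 - 50\right) = \left(-35 - \left(15 + \frac{42}{\left(7 + 7\right)^{2}}\right)\right)^{2} - - 15 \left(-112 - 50\right) = \left(-35 - \left(15 + \frac{42}{196}\right)\right)^{2} - \left(-15\right) \left(-162\right) = \left(-35 - \left(15 + 42 \cdot \frac{1}{196}\right)\right)^{2} - 2430 = \left(-35 - \frac{213}{14}\right)^{2} - 2430 = \left(- \frac{703}{14}\right)^{2} - 2430 = \frac{494209}{196} - 2430 = \frac{17929}{196}$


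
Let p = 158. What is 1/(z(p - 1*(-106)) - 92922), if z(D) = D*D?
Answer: -1/23226 ≈ -4.3055e-5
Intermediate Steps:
z(D) = D²
1/(z(p - 1*(-106)) - 92922) = 1/((158 - 1*(-106))² - 92922) = 1/((158 + 106)² - 92922) = 1/(264² - 92922) = 1/(69696 - 92922) = 1/(-23226) = -1/23226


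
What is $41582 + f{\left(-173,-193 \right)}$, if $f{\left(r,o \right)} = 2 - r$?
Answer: $41757$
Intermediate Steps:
$41582 + f{\left(-173,-193 \right)} = 41582 + \left(2 - -173\right) = 41582 + \left(2 + 173\right) = 41582 + 175 = 41757$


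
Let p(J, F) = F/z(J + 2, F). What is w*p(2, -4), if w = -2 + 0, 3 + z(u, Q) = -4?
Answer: -8/7 ≈ -1.1429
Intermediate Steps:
z(u, Q) = -7 (z(u, Q) = -3 - 4 = -7)
w = -2
p(J, F) = -F/7 (p(J, F) = F/(-7) = F*(-⅐) = -F/7)
w*p(2, -4) = -(-2)*(-4)/7 = -2*4/7 = -8/7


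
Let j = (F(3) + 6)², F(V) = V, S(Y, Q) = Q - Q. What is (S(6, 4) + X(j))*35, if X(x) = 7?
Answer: 245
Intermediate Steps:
S(Y, Q) = 0
j = 81 (j = (3 + 6)² = 9² = 81)
(S(6, 4) + X(j))*35 = (0 + 7)*35 = 7*35 = 245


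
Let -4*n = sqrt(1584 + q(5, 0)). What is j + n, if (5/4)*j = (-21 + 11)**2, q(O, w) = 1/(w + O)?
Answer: 80 - 89*sqrt(5)/20 ≈ 70.050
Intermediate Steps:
q(O, w) = 1/(O + w)
j = 80 (j = 4*(-21 + 11)**2/5 = (4/5)*(-10)**2 = (4/5)*100 = 80)
n = -89*sqrt(5)/20 (n = -sqrt(1584 + 1/(5 + 0))/4 = -sqrt(1584 + 1/5)/4 = -89*sqrt(5)/20 ≈ -9.9505)
j + n = 80 - 89*sqrt(5)/20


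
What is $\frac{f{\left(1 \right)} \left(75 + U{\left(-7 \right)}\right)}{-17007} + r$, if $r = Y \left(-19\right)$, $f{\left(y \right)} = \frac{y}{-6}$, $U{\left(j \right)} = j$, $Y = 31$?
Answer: $- \frac{30051335}{51021} \approx -589.0$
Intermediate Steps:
$f{\left(y \right)} = - \frac{y}{6}$ ($f{\left(y \right)} = y \left(- \frac{1}{6}\right) = - \frac{y}{6}$)
$r = -589$ ($r = 31 \left(-19\right) = -589$)
$\frac{f{\left(1 \right)} \left(75 + U{\left(-7 \right)}\right)}{-17007} + r = \frac{\left(- \frac{1}{6}\right) 1 \left(75 - 7\right)}{-17007} - 589 = \left(- \frac{1}{6}\right) 68 \left(- \frac{1}{17007}\right) - 589 = \left(- \frac{34}{3}\right) \left(- \frac{1}{17007}\right) - 589 = \frac{34}{51021} - 589 = - \frac{30051335}{51021}$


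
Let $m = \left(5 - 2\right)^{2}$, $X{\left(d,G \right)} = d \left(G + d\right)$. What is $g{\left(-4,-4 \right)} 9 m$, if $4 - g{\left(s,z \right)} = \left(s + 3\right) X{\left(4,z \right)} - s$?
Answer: $0$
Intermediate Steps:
$g{\left(s,z \right)} = 4 + s - \left(3 + s\right) \left(16 + 4 z\right)$ ($g{\left(s,z \right)} = 4 - \left(\left(s + 3\right) 4 \left(z + 4\right) - s\right) = 4 - \left(\left(3 + s\right) 4 \left(4 + z\right) - s\right) = 4 - \left(\left(3 + s\right) \left(16 + 4 z\right) - s\right) = 4 - \left(- s + \left(3 + s\right) \left(16 + 4 z\right)\right) = 4 + \left(s - \left(3 + s\right) \left(16 + 4 z\right)\right) = 4 + s - \left(3 + s\right) \left(16 + 4 z\right)$)
$m = 9$ ($m = 3^{2} = 9$)
$g{\left(-4,-4 \right)} 9 m = \left(-44 - 4 - -48 - - 16 \left(4 - 4\right)\right) 9 \cdot 9 = \left(-44 - 4 + 48 - \left(-16\right) 0\right) 9 \cdot 9 = \left(-44 - 4 + 48 + 0\right) 9 \cdot 9 = 0 \cdot 9 \cdot 9 = 0 \cdot 9 = 0$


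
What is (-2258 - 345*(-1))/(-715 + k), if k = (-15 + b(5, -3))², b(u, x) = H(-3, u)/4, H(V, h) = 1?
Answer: 30608/7959 ≈ 3.8457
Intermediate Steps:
b(u, x) = ¼ (b(u, x) = 1/4 = 1*(¼) = ¼)
k = 3481/16 (k = (-15 + ¼)² = (-59/4)² = 3481/16 ≈ 217.56)
(-2258 - 345*(-1))/(-715 + k) = (-2258 - 345*(-1))/(-715 + 3481/16) = (-2258 + 345)/(-7959/16) = -1913*(-16/7959) = 30608/7959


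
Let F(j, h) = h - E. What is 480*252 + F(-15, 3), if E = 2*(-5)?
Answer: 120973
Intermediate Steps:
E = -10
F(j, h) = 10 + h (F(j, h) = h - 1*(-10) = h + 10 = 10 + h)
480*252 + F(-15, 3) = 480*252 + (10 + 3) = 120960 + 13 = 120973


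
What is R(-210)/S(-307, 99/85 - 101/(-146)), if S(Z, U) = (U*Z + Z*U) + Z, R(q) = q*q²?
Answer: 4788708750/748159 ≈ 6400.7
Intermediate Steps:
R(q) = q³
S(Z, U) = Z + 2*U*Z (S(Z, U) = (U*Z + U*Z) + Z = 2*U*Z + Z = Z + 2*U*Z)
R(-210)/S(-307, 99/85 - 101/(-146)) = (-210)³/((-307*(1 + 2*(99/85 - 101/(-146))))) = -9261000*(-1/(307*(1 + 2*(99*(1/85) - 101*(-1/146))))) = -9261000*(-1/(307*(1 + 2*(99/85 + 101/146)))) = -9261000*(-1/(307*(1 + 2*(23039/12410)))) = -9261000*(-1/(307*(1 + 23039/6205))) = -9261000/((-307*29244/6205)) = -9261000/(-8977908/6205) = -9261000*(-6205/8977908) = 4788708750/748159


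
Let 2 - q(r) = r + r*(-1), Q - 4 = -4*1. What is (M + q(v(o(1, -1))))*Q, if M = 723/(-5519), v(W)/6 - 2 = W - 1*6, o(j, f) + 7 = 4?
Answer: 0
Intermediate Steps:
o(j, f) = -3 (o(j, f) = -7 + 4 = -3)
v(W) = -24 + 6*W (v(W) = 12 + 6*(W - 1*6) = 12 + 6*(W - 6) = 12 + 6*(-6 + W) = 12 + (-36 + 6*W) = -24 + 6*W)
Q = 0 (Q = 4 - 4*1 = 4 - 4 = 0)
M = -723/5519 (M = 723*(-1/5519) = -723/5519 ≈ -0.13100)
q(r) = 2 (q(r) = 2 - (r + r*(-1)) = 2 - (r - r) = 2 - 1*0 = 2 + 0 = 2)
(M + q(v(o(1, -1))))*Q = (-723/5519 + 2)*0 = (10315/5519)*0 = 0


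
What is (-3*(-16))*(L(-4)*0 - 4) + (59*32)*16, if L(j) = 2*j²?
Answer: 30016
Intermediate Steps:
(-3*(-16))*(L(-4)*0 - 4) + (59*32)*16 = (-3*(-16))*((2*(-4)²)*0 - 4) + (59*32)*16 = 48*((2*16)*0 - 4) + 1888*16 = 48*(32*0 - 4) + 30208 = 48*(0 - 4) + 30208 = 48*(-4) + 30208 = -192 + 30208 = 30016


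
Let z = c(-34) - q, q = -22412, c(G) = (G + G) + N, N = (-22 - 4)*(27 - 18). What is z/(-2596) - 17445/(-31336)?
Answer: -14717085/1848824 ≈ -7.9602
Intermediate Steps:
N = -234 (N = -26*9 = -234)
c(G) = -234 + 2*G (c(G) = (G + G) - 234 = 2*G - 234 = -234 + 2*G)
z = 22110 (z = (-234 + 2*(-34)) - 1*(-22412) = (-234 - 68) + 22412 = -302 + 22412 = 22110)
z/(-2596) - 17445/(-31336) = 22110/(-2596) - 17445/(-31336) = 22110*(-1/2596) - 17445*(-1/31336) = -1005/118 + 17445/31336 = -14717085/1848824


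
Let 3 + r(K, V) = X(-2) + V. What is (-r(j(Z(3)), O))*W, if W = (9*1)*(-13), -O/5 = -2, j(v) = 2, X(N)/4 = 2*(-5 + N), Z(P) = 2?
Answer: -5733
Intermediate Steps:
X(N) = -40 + 8*N (X(N) = 4*(2*(-5 + N)) = 4*(-10 + 2*N) = -40 + 8*N)
O = 10 (O = -5*(-2) = 10)
r(K, V) = -59 + V (r(K, V) = -3 + ((-40 + 8*(-2)) + V) = -3 + ((-40 - 16) + V) = -3 + (-56 + V) = -59 + V)
W = -117 (W = 9*(-13) = -117)
(-r(j(Z(3)), O))*W = -(-59 + 10)*(-117) = -1*(-49)*(-117) = 49*(-117) = -5733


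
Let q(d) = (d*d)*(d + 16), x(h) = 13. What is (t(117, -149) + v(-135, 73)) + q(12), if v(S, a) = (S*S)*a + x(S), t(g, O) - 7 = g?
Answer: 1334594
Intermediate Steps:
t(g, O) = 7 + g
q(d) = d²*(16 + d)
v(S, a) = 13 + a*S² (v(S, a) = (S*S)*a + 13 = S²*a + 13 = a*S² + 13 = 13 + a*S²)
(t(117, -149) + v(-135, 73)) + q(12) = ((7 + 117) + (13 + 73*(-135)²)) + 12²*(16 + 12) = (124 + (13 + 73*18225)) + 144*28 = (124 + (13 + 1330425)) + 4032 = (124 + 1330438) + 4032 = 1330562 + 4032 = 1334594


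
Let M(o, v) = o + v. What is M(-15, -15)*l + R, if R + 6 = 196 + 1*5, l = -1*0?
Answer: 195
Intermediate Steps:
l = 0
R = 195 (R = -6 + (196 + 1*5) = -6 + (196 + 5) = -6 + 201 = 195)
M(-15, -15)*l + R = (-15 - 15)*0 + 195 = -30*0 + 195 = 0 + 195 = 195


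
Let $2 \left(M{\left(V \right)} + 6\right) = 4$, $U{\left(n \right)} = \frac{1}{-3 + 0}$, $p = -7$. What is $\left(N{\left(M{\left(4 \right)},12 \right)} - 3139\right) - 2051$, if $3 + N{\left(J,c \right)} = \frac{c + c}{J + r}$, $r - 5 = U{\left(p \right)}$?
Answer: $-5157$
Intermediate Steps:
$U{\left(n \right)} = - \frac{1}{3}$ ($U{\left(n \right)} = \frac{1}{-3} = - \frac{1}{3}$)
$r = \frac{14}{3}$ ($r = 5 - \frac{1}{3} = \frac{14}{3} \approx 4.6667$)
$M{\left(V \right)} = -4$ ($M{\left(V \right)} = -6 + \frac{1}{2} \cdot 4 = -6 + 2 = -4$)
$N{\left(J,c \right)} = -3 + \frac{2 c}{\frac{14}{3} + J}$ ($N{\left(J,c \right)} = -3 + \frac{c + c}{J + \frac{14}{3}} = -3 + \frac{2 c}{\frac{14}{3} + J}$)
$\left(N{\left(M{\left(4 \right)},12 \right)} - 3139\right) - 2051 = \left(\frac{3 \left(-14 - -12 + 2 \cdot 12\right)}{14 + 3 \left(-4\right)} - 3139\right) - 2051 = \left(\frac{3 \left(-14 + 12 + 24\right)}{14 - 12} - 3139\right) - 2051 = \left(3 \cdot \frac{1}{2} \cdot 22 - 3139\right) - 2051 = \left(33 - 3139\right) - 2051 = -3106 - 2051 = -5157$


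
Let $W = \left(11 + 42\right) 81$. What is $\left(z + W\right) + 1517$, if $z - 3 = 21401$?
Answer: $27214$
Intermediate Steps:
$z = 21404$ ($z = 3 + 21401 = 21404$)
$W = 4293$ ($W = 53 \cdot 81 = 4293$)
$\left(z + W\right) + 1517 = \left(21404 + 4293\right) + 1517 = 25697 + 1517 = 27214$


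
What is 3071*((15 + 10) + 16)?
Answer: 125911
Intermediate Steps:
3071*((15 + 10) + 16) = 3071*(25 + 16) = 3071*41 = 125911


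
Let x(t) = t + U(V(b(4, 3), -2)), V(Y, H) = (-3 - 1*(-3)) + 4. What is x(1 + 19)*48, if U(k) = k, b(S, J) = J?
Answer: 1152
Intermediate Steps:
V(Y, H) = 4 (V(Y, H) = (-3 + 3) + 4 = 0 + 4 = 4)
x(t) = 4 + t (x(t) = t + 4 = 4 + t)
x(1 + 19)*48 = (4 + (1 + 19))*48 = (4 + 20)*48 = 24*48 = 1152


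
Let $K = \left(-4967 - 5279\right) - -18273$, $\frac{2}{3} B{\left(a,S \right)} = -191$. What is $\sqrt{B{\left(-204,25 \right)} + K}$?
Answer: $\frac{\sqrt{30962}}{2} \approx 87.98$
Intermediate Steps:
$B{\left(a,S \right)} = - \frac{573}{2}$ ($B{\left(a,S \right)} = \frac{3}{2} \left(-191\right) = - \frac{573}{2}$)
$K = 8027$ ($K = -10246 + 18273 = 8027$)
$\sqrt{B{\left(-204,25 \right)} + K} = \sqrt{- \frac{573}{2} + 8027} = \sqrt{\frac{15481}{2}} = \frac{\sqrt{30962}}{2}$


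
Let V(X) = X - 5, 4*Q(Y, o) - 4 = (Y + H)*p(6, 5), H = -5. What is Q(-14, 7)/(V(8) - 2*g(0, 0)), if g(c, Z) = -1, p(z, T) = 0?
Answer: 1/5 ≈ 0.20000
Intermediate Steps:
Q(Y, o) = 1 (Q(Y, o) = 1 + ((Y - 5)*0)/4 = 1 + ((-5 + Y)*0)/4 = 1 + (1/4)*0 = 1 + 0 = 1)
V(X) = -5 + X
Q(-14, 7)/(V(8) - 2*g(0, 0)) = 1/((-5 + 8) - 2*(-1)) = 1/(3 + 2) = 1/5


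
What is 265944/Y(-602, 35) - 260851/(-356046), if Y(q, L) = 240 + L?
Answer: 94760031449/97912650 ≈ 967.80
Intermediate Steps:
265944/Y(-602, 35) - 260851/(-356046) = 265944/(240 + 35) - 260851/(-356046) = 265944/275 - 260851*(-1/356046) = 265944*(1/275) + 260851/356046 = 265944/275 + 260851/356046 = 94760031449/97912650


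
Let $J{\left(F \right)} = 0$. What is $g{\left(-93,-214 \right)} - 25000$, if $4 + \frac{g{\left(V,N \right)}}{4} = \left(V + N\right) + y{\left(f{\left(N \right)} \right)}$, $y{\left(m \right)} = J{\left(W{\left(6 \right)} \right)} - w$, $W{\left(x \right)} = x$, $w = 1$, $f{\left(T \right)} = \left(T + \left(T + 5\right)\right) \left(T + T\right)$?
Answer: $-26248$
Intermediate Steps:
$f{\left(T \right)} = 2 T \left(5 + 2 T\right)$ ($f{\left(T \right)} = \left(T + \left(5 + T\right)\right) 2 T = \left(5 + 2 T\right) 2 T = 2 T \left(5 + 2 T\right)$)
$y{\left(m \right)} = -1$ ($y{\left(m \right)} = 0 - 1 = -1$)
$g{\left(V,N \right)} = -20 + 4 N + 4 V$ ($g{\left(V,N \right)} = -16 + 4 \left(\left(V + N\right) - 1\right) = -16 + 4 \left(\left(N + V\right) - 1\right) = -16 + 4 \left(-1 + N + V\right) = -16 + \left(-4 + 4 N + 4 V\right) = -20 + 4 N + 4 V$)
$g{\left(-93,-214 \right)} - 25000 = \left(-20 + 4 \left(-214\right) + 4 \left(-93\right)\right) - 25000 = \left(-20 - 856 - 372\right) - 25000 = -1248 - 25000 = -26248$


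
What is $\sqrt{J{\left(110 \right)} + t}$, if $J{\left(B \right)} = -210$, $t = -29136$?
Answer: $i \sqrt{29346} \approx 171.31 i$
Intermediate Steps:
$\sqrt{J{\left(110 \right)} + t} = \sqrt{-210 - 29136} = \sqrt{-29346} = i \sqrt{29346}$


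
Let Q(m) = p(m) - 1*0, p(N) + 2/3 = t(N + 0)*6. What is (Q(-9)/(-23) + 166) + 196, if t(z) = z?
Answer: 25142/69 ≈ 364.38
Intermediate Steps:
p(N) = -⅔ + 6*N (p(N) = -⅔ + (N + 0)*6 = -⅔ + N*6 = -⅔ + 6*N)
Q(m) = -⅔ + 6*m (Q(m) = (-⅔ + 6*m) - 1*0 = (-⅔ + 6*m) + 0 = -⅔ + 6*m)
(Q(-9)/(-23) + 166) + 196 = ((-⅔ + 6*(-9))/(-23) + 166) + 196 = ((-⅔ - 54)*(-1/23) + 166) + 196 = (-164/3*(-1/23) + 166) + 196 = (164/69 + 166) + 196 = 11618/69 + 196 = 25142/69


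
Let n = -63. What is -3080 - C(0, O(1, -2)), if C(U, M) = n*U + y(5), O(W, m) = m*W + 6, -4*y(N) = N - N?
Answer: -3080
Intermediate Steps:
y(N) = 0 (y(N) = -(N - N)/4 = -¼*0 = 0)
O(W, m) = 6 + W*m (O(W, m) = W*m + 6 = 6 + W*m)
C(U, M) = -63*U (C(U, M) = -63*U + 0 = -63*U)
-3080 - C(0, O(1, -2)) = -3080 - (-63)*0 = -3080 - 1*0 = -3080 + 0 = -3080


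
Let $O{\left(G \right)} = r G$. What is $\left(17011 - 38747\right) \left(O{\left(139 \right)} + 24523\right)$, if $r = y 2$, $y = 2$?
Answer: $-545117144$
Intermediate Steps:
$r = 4$ ($r = 2 \cdot 2 = 4$)
$O{\left(G \right)} = 4 G$
$\left(17011 - 38747\right) \left(O{\left(139 \right)} + 24523\right) = \left(17011 - 38747\right) \left(4 \cdot 139 + 24523\right) = - 21736 \left(556 + 24523\right) = \left(-21736\right) 25079 = -545117144$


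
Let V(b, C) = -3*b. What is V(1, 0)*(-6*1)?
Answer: 18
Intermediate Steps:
V(1, 0)*(-6*1) = (-3*1)*(-6*1) = -3*(-6) = 18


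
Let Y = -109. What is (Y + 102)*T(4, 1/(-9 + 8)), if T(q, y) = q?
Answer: -28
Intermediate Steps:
(Y + 102)*T(4, 1/(-9 + 8)) = (-109 + 102)*4 = -7*4 = -28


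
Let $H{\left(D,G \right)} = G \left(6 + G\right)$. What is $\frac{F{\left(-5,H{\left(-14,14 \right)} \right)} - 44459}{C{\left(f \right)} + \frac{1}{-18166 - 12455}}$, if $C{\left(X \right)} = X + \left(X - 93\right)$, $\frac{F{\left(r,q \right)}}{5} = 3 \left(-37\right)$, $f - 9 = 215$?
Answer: $- \frac{689186847}{5435227} \approx -126.8$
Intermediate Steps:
$f = 224$ ($f = 9 + 215 = 224$)
$F{\left(r,q \right)} = -555$ ($F{\left(r,q \right)} = 5 \cdot 3 \left(-37\right) = 5 \left(-111\right) = -555$)
$C{\left(X \right)} = -93 + 2 X$ ($C{\left(X \right)} = X + \left(-93 + X\right) = -93 + 2 X$)
$\frac{F{\left(-5,H{\left(-14,14 \right)} \right)} - 44459}{C{\left(f \right)} + \frac{1}{-18166 - 12455}} = \frac{-555 - 44459}{\left(-93 + 2 \cdot 224\right) + \frac{1}{-18166 - 12455}} = - \frac{45014}{\left(-93 + 448\right) + \frac{1}{-30621}} = - \frac{45014}{355 - \frac{1}{30621}} = - \frac{45014}{\frac{10870454}{30621}} = \left(-45014\right) \frac{30621}{10870454} = - \frac{689186847}{5435227}$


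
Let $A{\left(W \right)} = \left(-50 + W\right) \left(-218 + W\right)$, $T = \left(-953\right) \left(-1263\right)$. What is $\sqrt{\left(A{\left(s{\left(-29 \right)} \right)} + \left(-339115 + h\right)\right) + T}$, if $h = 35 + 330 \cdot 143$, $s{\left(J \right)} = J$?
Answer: $\sqrt{931262} \approx 965.02$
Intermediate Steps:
$h = 47225$ ($h = 35 + 47190 = 47225$)
$T = 1203639$
$A{\left(W \right)} = \left(-218 + W\right) \left(-50 + W\right)$
$\sqrt{\left(A{\left(s{\left(-29 \right)} \right)} + \left(-339115 + h\right)\right) + T} = \sqrt{\left(\left(10900 + \left(-29\right)^{2} - -7772\right) + \left(-339115 + 47225\right)\right) + 1203639} = \sqrt{\left(\left(10900 + 841 + 7772\right) - 291890\right) + 1203639} = \sqrt{\left(19513 - 291890\right) + 1203639} = \sqrt{-272377 + 1203639} = \sqrt{931262}$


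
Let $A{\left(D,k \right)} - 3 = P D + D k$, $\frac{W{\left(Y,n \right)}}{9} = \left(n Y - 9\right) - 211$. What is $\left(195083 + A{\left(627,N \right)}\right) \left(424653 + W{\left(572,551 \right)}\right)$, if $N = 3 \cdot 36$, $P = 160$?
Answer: $1183494847962$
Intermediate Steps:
$N = 108$
$W{\left(Y,n \right)} = -1980 + 9 Y n$ ($W{\left(Y,n \right)} = 9 \left(\left(n Y - 9\right) - 211\right) = 9 \left(\left(Y n - 9\right) - 211\right) = 9 \left(\left(-9 + Y n\right) - 211\right) = 9 \left(-220 + Y n\right) = -1980 + 9 Y n$)
$A{\left(D,k \right)} = 3 + 160 D + D k$ ($A{\left(D,k \right)} = 3 + \left(160 D + D k\right) = 3 + 160 D + D k$)
$\left(195083 + A{\left(627,N \right)}\right) \left(424653 + W{\left(572,551 \right)}\right) = \left(195083 + \left(3 + 160 \cdot 627 + 627 \cdot 108\right)\right) \left(424653 - \left(1980 - 2836548\right)\right) = \left(195083 + \left(3 + 100320 + 67716\right)\right) \left(424653 + \left(-1980 + 2836548\right)\right) = \left(195083 + 168039\right) \left(424653 + 2834568\right) = 363122 \cdot 3259221 = 1183494847962$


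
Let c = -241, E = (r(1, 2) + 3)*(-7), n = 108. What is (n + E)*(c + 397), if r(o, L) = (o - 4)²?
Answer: 3744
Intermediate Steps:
r(o, L) = (-4 + o)²
E = -84 (E = ((-4 + 1)² + 3)*(-7) = ((-3)² + 3)*(-7) = (9 + 3)*(-7) = 12*(-7) = -84)
(n + E)*(c + 397) = (108 - 84)*(-241 + 397) = 24*156 = 3744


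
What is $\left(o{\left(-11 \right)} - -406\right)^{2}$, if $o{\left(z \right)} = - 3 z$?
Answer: $192721$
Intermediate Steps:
$\left(o{\left(-11 \right)} - -406\right)^{2} = \left(\left(-3\right) \left(-11\right) - -406\right)^{2} = \left(33 + 406\right)^{2} = 439^{2} = 192721$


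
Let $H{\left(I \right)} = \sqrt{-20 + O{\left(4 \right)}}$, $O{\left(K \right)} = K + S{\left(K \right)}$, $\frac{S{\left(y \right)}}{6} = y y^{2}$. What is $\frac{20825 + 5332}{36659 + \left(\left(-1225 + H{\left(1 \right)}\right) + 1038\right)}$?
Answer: $\frac{119249763}{166275802} - \frac{26157 \sqrt{23}}{332551604} \approx 0.7168$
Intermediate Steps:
$S{\left(y \right)} = 6 y^{3}$ ($S{\left(y \right)} = 6 y y^{2} = 6 y^{3}$)
$O{\left(K \right)} = K + 6 K^{3}$
$H{\left(I \right)} = 4 \sqrt{23}$ ($H{\left(I \right)} = \sqrt{-20 + \left(4 + 6 \cdot 4^{3}\right)} = \sqrt{-20 + \left(4 + 6 \cdot 64\right)} = \sqrt{-20 + \left(4 + 384\right)} = \sqrt{-20 + 388} = \sqrt{368} = 4 \sqrt{23}$)
$\frac{20825 + 5332}{36659 + \left(\left(-1225 + H{\left(1 \right)}\right) + 1038\right)} = \frac{20825 + 5332}{36659 + \left(\left(-1225 + 4 \sqrt{23}\right) + 1038\right)} = \frac{26157}{36659 - \left(187 - 4 \sqrt{23}\right)} = \frac{26157}{36472 + 4 \sqrt{23}}$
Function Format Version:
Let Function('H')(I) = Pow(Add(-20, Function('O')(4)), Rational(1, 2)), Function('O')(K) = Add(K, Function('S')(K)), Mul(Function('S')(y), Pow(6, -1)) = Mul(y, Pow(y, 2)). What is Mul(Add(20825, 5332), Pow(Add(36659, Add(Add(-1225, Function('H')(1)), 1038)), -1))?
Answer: Add(Rational(119249763, 166275802), Mul(Rational(-26157, 332551604), Pow(23, Rational(1, 2)))) ≈ 0.71680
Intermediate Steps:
Function('S')(y) = Mul(6, Pow(y, 3)) (Function('S')(y) = Mul(6, Mul(y, Pow(y, 2))) = Mul(6, Pow(y, 3)))
Function('O')(K) = Add(K, Mul(6, Pow(K, 3)))
Function('H')(I) = Mul(4, Pow(23, Rational(1, 2))) (Function('H')(I) = Pow(Add(-20, Add(4, Mul(6, Pow(4, 3)))), Rational(1, 2)) = Pow(Add(-20, Add(4, Mul(6, 64))), Rational(1, 2)) = Pow(Add(-20, Add(4, 384)), Rational(1, 2)) = Pow(Add(-20, 388), Rational(1, 2)) = Pow(368, Rational(1, 2)) = Mul(4, Pow(23, Rational(1, 2))))
Mul(Add(20825, 5332), Pow(Add(36659, Add(Add(-1225, Function('H')(1)), 1038)), -1)) = Mul(Add(20825, 5332), Pow(Add(36659, Add(Add(-1225, Mul(4, Pow(23, Rational(1, 2)))), 1038)), -1)) = Mul(26157, Pow(Add(36659, Add(-187, Mul(4, Pow(23, Rational(1, 2))))), -1)) = Mul(26157, Pow(Add(36472, Mul(4, Pow(23, Rational(1, 2)))), -1))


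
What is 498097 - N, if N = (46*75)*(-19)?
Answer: 563647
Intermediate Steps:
N = -65550 (N = 3450*(-19) = -65550)
498097 - N = 498097 - 1*(-65550) = 498097 + 65550 = 563647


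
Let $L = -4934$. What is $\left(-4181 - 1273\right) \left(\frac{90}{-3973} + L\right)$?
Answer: $\frac{106914063888}{3973} \approx 2.691 \cdot 10^{7}$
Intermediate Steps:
$\left(-4181 - 1273\right) \left(\frac{90}{-3973} + L\right) = \left(-4181 - 1273\right) \left(\frac{90}{-3973} - 4934\right) = - 5454 \left(90 \left(- \frac{1}{3973}\right) - 4934\right) = - 5454 \left(- \frac{90}{3973} - 4934\right) = \left(-5454\right) \left(- \frac{19602872}{3973}\right) = \frac{106914063888}{3973}$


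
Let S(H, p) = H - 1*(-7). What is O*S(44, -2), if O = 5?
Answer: 255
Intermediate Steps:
S(H, p) = 7 + H (S(H, p) = H + 7 = 7 + H)
O*S(44, -2) = 5*(7 + 44) = 5*51 = 255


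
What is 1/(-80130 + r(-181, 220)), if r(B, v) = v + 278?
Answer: -1/79632 ≈ -1.2558e-5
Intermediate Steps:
r(B, v) = 278 + v
1/(-80130 + r(-181, 220)) = 1/(-80130 + (278 + 220)) = 1/(-80130 + 498) = 1/(-79632) = -1/79632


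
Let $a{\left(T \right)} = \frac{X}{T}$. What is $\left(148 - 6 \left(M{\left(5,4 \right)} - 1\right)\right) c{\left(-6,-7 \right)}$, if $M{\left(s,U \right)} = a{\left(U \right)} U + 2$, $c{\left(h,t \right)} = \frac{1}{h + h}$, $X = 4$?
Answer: $- \frac{59}{6} \approx -9.8333$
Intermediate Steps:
$c{\left(h,t \right)} = \frac{1}{2 h}$
$a{\left(T \right)} = \frac{4}{T}$
$M{\left(s,U \right)} = 6$ ($M{\left(s,U \right)} = \frac{4}{U} U + 2 = 4 + 2 = 6$)
$\left(148 - 6 \left(M{\left(5,4 \right)} - 1\right)\right) c{\left(-6,-7 \right)} = \left(148 - 6 \left(6 - 1\right)\right) \frac{1}{2 \left(-6\right)} = \left(148 - 30\right) \frac{1}{2} \left(- \frac{1}{6}\right) = \left(148 - 30\right) \left(- \frac{1}{12}\right) = 118 \left(- \frac{1}{12}\right) = - \frac{59}{6}$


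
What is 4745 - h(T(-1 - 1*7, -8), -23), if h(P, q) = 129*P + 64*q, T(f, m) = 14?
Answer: 4411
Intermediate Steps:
h(P, q) = 64*q + 129*P
4745 - h(T(-1 - 1*7, -8), -23) = 4745 - (64*(-23) + 129*14) = 4745 - (-1472 + 1806) = 4745 - 1*334 = 4745 - 334 = 4411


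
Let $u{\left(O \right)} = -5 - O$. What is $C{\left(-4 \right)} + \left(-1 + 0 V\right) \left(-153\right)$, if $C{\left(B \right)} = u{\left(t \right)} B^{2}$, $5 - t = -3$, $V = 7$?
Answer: $-55$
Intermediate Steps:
$t = 8$ ($t = 5 - -3 = 5 + 3 = 8$)
$C{\left(B \right)} = - 13 B^{2}$ ($C{\left(B \right)} = \left(-5 - 8\right) B^{2} = - 13 B^{2}$)
$C{\left(-4 \right)} + \left(-1 + 0 V\right) \left(-153\right) = - 13 \left(-4\right)^{2} + \left(-1 + 0 \cdot 7\right) \left(-153\right) = \left(-13\right) 16 + \left(-1 + 0\right) \left(-153\right) = -208 - -153 = -208 + 153 = -55$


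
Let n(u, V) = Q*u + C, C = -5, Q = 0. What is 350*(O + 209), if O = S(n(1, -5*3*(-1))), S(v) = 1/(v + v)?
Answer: 73115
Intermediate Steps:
n(u, V) = -5 (n(u, V) = 0*u - 5 = 0 - 5 = -5)
S(v) = 1/(2*v)
O = -1/10 (O = (1/2)/(-5) = (1/2)*(-1/5) = -1/10 ≈ -0.10000)
350*(O + 209) = 350*(-1/10 + 209) = 350*(2089/10) = 73115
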